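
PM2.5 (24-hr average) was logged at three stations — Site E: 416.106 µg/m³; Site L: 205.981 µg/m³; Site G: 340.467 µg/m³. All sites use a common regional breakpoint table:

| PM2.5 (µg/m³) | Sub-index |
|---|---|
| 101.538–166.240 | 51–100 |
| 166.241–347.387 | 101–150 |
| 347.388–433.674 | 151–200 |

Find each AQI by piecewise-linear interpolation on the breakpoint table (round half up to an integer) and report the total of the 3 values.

450

Site E: 416.106 ∈ [347.388, 433.674] ↔ index [151, 200].
151 + (416.106−347.388)·(200−151)/(433.674−347.388) = 151 + 68.718·49/86.286 ≈ 190.02, so AQI = 190.
Site L: 205.981 ∈ [166.241, 347.387] ↔ index [101, 150].
101 + (205.981−166.241)·(150−101)/(347.387−166.241) = 101 + 39.740·49/181.146 ≈ 111.75, so AQI = 112.
Site G: row 166.241–347.387 (AQI 101–150). (150−101)·(340.467−166.241)/(347.387−166.241) + 101 = 49·174.226/181.146 + 101 ≈ 148.13 → 148.
AQIs: Site E=190, Site L=112, Site G=148. Sum = 190 + 112 + 148 = 450.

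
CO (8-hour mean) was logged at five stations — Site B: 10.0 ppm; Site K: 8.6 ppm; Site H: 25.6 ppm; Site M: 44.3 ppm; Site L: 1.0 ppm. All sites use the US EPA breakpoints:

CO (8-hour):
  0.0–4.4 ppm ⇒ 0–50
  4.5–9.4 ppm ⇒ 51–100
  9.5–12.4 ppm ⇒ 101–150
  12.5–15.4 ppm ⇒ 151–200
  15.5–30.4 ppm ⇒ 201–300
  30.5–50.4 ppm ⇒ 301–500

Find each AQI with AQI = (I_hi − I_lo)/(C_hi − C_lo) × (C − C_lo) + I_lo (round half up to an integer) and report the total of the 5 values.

919

Site B: 10.0 lies in 9.5–12.4, so I_lo=101, I_hi=150, C_lo=9.5, C_hi=12.4.
(150−101)/(12.4−9.5) × (10.0−9.5) + 101 = 49/2.9 × 0.5 + 101 ≈ 109.45 → 109.
Site K 8.6: bracket 4.5–9.4 → index 51–100; slope 49/4.9, offset 4.1.
AQI = 51 + 49/4.9·4.1 ≈ 92.00 ⇒ 92.
Site H 25.6: bracket 15.5–30.4 → index 201–300; slope 99/14.9, offset 10.1.
AQI = 201 + 99/14.9·10.1 ≈ 268.11 ⇒ 268.
Site M: 44.3 ∈ [30.5, 50.4] ↔ index [301, 500].
301 + (44.3−30.5)·(500−301)/(50.4−30.5) = 301 + 13.8·199/19.9 ≈ 439.00, so AQI = 439.
Site L: 1.0 ∈ [0.0, 4.4] ↔ index [0, 50].
0 + (1.0−0.0)·(50−0)/(4.4−0.0) = 0 + 1.0·50/4.4 ≈ 11.36, so AQI = 11.
AQIs: Site B=109, Site K=92, Site H=268, Site M=439, Site L=11. Sum = 109 + 92 + 268 + 439 + 11 = 919.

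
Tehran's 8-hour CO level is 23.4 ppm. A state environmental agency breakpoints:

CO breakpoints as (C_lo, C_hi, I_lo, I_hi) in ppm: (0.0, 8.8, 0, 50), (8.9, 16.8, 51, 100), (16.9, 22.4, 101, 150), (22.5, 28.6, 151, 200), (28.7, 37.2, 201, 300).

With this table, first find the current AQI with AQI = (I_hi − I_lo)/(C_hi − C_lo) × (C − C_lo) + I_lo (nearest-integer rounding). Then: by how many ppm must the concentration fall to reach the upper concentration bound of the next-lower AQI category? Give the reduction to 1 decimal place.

CO: row 22.5–28.6 (AQI 151–200). (200−151)·(23.4−22.5)/(28.6−22.5) + 151 = 49·0.9/6.1 + 151 ≈ 158.23 → 158.
Current AQI 158 is in the Unhealthy range (151–200). The next-lower category tops out at AQI 150, whose upper concentration bound is 22.4 ppm.
Reduction needed = 23.4 − 22.4 = 1.0 ppm.

1.0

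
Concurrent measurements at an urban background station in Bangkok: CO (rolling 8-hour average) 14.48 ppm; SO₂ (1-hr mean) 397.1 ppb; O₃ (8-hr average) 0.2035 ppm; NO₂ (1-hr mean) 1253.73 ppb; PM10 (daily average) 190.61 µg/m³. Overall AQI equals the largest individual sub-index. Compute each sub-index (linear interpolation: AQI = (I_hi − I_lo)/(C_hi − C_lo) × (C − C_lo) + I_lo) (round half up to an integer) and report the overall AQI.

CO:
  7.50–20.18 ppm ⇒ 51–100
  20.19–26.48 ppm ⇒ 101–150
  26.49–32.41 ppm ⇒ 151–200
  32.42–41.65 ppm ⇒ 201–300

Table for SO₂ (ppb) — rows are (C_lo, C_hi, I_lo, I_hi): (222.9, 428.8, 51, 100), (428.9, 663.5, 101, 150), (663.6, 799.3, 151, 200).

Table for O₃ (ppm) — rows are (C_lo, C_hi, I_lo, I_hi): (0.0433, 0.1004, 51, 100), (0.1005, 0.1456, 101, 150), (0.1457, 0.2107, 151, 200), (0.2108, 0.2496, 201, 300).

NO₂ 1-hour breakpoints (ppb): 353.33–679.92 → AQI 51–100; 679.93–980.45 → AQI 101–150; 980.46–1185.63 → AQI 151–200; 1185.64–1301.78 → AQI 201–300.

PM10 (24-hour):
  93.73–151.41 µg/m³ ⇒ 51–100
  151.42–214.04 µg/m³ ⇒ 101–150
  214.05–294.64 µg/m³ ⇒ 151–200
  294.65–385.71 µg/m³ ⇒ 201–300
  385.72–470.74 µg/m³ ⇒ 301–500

CO: 14.48 lies in 7.50–20.18, so I_lo=51, I_hi=100, C_lo=7.50, C_hi=20.18.
(100−51)/(20.18−7.50) × (14.48−7.50) + 51 = 49/12.68 × 6.98 + 51 ≈ 77.97 → 78.
SO₂: 397.1 ∈ [222.9, 428.8] ↔ index [51, 100].
51 + (397.1−222.9)·(100−51)/(428.8−222.9) = 51 + 174.2·49/205.9 ≈ 92.46, so AQI = 92.
O₃: row 0.1457–0.2107 (AQI 151–200). (200−151)·(0.2035−0.1457)/(0.2107−0.1457) + 151 = 49·0.0578/0.0650 + 151 ≈ 194.57 → 195.
NO₂: row 1185.64–1301.78 (AQI 201–300). (300−201)·(1253.73−1185.64)/(1301.78−1185.64) + 201 = 99·68.09/116.14 + 201 ≈ 259.04 → 259.
PM10: row 151.42–214.04 (AQI 101–150). (150−101)·(190.61−151.42)/(214.04−151.42) + 101 = 49·39.19/62.62 + 101 ≈ 131.67 → 132.
Sub-indices: CO→78, SO₂→92, O₃→195, NO₂→259, PM10→132. Overall AQI = max = 259; dominant pollutant is NO₂.
AQI 259: Very Unhealthy.

259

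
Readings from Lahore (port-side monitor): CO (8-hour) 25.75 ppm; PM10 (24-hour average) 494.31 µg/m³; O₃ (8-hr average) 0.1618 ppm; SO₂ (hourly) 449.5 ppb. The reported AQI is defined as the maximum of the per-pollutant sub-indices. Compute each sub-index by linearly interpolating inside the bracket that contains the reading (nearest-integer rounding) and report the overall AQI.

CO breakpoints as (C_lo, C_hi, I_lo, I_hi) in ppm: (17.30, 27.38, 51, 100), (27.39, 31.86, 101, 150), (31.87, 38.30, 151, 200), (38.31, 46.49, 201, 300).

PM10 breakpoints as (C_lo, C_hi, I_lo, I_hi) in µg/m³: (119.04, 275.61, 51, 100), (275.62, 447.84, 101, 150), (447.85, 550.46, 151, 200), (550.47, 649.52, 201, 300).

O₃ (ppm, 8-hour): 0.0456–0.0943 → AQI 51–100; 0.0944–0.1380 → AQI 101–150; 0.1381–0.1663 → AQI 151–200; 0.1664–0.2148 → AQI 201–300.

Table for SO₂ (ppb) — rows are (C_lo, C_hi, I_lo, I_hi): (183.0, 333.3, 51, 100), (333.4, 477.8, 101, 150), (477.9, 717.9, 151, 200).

192

CO: 25.75 ∈ [17.30, 27.38] ↔ index [51, 100].
51 + (25.75−17.30)·(100−51)/(27.38−17.30) = 51 + 8.45·49/10.08 ≈ 92.08, so AQI = 92.
PM10: 494.31 lies in 447.85–550.46, so I_lo=151, I_hi=200, C_lo=447.85, C_hi=550.46.
(200−151)/(550.46−447.85) × (494.31−447.85) + 151 = 49/102.61 × 46.46 + 151 ≈ 173.19 → 173.
O₃ 0.1618: bracket 0.1381–0.1663 → index 151–200; slope 49/0.0282, offset 0.0237.
AQI = 151 + 49/0.0282·0.0237 ≈ 192.18 ⇒ 192.
SO₂ 449.5: bracket 333.4–477.8 → index 101–150; slope 49/144.4, offset 116.1.
AQI = 101 + 49/144.4·116.1 ≈ 140.40 ⇒ 140.
Sub-indices: CO→92, PM10→173, O₃→192, SO₂→140. Overall AQI = max = 192; dominant pollutant is O₃.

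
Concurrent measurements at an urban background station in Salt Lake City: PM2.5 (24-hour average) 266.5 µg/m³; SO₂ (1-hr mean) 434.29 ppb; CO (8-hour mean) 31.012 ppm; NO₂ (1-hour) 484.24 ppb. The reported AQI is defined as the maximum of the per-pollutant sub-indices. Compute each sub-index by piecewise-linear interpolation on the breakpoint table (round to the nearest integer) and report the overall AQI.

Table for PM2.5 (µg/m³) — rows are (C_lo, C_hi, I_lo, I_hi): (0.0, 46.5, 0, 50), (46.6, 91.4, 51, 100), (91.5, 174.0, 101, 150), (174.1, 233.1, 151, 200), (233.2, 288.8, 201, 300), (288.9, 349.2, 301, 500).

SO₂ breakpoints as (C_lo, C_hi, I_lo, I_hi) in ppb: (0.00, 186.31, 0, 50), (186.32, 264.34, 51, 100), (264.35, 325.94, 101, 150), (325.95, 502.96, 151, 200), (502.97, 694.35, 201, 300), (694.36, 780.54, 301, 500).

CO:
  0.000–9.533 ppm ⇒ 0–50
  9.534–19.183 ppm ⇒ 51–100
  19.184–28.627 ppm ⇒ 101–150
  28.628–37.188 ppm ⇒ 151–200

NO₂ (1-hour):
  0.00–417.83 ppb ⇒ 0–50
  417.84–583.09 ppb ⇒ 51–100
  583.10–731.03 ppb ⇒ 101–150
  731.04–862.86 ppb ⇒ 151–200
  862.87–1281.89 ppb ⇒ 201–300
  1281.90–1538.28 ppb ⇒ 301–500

PM2.5: 266.5 ∈ [233.2, 288.8] ↔ index [201, 300].
201 + (266.5−233.2)·(300−201)/(288.8−233.2) = 201 + 33.3·99/55.6 ≈ 260.29, so AQI = 260.
SO₂: 434.29 lies in 325.95–502.96, so I_lo=151, I_hi=200, C_lo=325.95, C_hi=502.96.
(200−151)/(502.96−325.95) × (434.29−325.95) + 151 = 49/177.01 × 108.34 + 151 ≈ 180.99 → 181.
CO: row 28.628–37.188 (AQI 151–200). (200−151)·(31.012−28.628)/(37.188−28.628) + 151 = 49·2.384/8.560 + 151 ≈ 164.65 → 165.
NO₂: 484.24 lies in 417.84–583.09, so I_lo=51, I_hi=100, C_lo=417.84, C_hi=583.09.
(100−51)/(583.09−417.84) × (484.24−417.84) + 51 = 49/165.25 × 66.40 + 51 ≈ 70.69 → 71.
Sub-indices: PM2.5→260, SO₂→181, CO→165, NO₂→71. Overall AQI = max = 260; dominant pollutant is PM2.5.

260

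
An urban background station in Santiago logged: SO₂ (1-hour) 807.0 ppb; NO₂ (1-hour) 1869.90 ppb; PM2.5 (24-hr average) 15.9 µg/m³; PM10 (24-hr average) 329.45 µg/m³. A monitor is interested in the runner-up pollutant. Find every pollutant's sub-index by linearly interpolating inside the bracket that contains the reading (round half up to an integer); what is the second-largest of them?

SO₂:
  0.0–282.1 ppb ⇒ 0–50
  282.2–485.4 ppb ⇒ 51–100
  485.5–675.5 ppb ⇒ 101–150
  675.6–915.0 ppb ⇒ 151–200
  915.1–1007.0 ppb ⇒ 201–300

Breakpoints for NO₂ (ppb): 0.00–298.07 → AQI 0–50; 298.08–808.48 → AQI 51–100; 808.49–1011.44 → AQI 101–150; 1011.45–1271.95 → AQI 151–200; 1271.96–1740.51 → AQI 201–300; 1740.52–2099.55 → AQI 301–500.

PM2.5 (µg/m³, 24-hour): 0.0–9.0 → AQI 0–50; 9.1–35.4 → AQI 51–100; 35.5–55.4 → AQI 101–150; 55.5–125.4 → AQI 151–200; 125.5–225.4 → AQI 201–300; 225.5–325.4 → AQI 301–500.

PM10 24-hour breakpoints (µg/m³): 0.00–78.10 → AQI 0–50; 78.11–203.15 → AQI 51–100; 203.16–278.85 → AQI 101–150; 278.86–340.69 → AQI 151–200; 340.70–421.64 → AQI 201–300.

SO₂ 807.0: bracket 675.6–915.0 → index 151–200; slope 49/239.4, offset 131.4.
AQI = 151 + 49/239.4·131.4 ≈ 177.89 ⇒ 178.
NO₂: 1869.90 lies in 1740.52–2099.55, so I_lo=301, I_hi=500, C_lo=1740.52, C_hi=2099.55.
(500−301)/(2099.55−1740.52) × (1869.90−1740.52) + 301 = 199/359.03 × 129.38 + 301 ≈ 372.71 → 373.
PM2.5: 15.9 ∈ [9.1, 35.4] ↔ index [51, 100].
51 + (15.9−9.1)·(100−51)/(35.4−9.1) = 51 + 6.8·49/26.3 ≈ 63.67, so AQI = 64.
PM10: 329.45 ∈ [278.86, 340.69] ↔ index [151, 200].
151 + (329.45−278.86)·(200−151)/(340.69−278.86) = 151 + 50.59·49/61.83 ≈ 191.09, so AQI = 191.
Sub-indices: SO₂→178, NO₂→373, PM2.5→64, PM10→191. Ranked high→low: 373, 191, 178, 64. Second-highest sub-index = 191.

191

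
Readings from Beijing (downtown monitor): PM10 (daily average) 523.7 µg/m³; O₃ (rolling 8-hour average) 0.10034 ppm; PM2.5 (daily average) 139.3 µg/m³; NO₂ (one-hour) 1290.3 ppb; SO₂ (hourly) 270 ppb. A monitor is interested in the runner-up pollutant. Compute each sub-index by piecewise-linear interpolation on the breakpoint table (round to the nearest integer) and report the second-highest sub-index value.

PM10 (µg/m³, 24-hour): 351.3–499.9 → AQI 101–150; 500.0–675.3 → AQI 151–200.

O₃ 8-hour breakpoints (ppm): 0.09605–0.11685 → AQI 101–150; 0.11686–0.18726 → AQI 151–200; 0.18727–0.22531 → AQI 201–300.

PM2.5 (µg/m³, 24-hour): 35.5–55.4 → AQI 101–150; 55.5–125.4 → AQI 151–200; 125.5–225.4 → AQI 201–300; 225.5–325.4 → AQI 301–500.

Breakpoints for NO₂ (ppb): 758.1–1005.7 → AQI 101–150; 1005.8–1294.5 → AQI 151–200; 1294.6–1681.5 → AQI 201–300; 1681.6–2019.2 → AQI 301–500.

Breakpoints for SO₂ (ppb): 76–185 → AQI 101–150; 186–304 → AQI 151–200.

199

PM10: 523.7 lies in 500.0–675.3, so I_lo=151, I_hi=200, C_lo=500.0, C_hi=675.3.
(200−151)/(675.3−500.0) × (523.7−500.0) + 151 = 49/175.3 × 23.7 + 151 ≈ 157.62 → 158.
O₃: 0.10034 ∈ [0.09605, 0.11685] ↔ index [101, 150].
101 + (0.10034−0.09605)·(150−101)/(0.11685−0.09605) = 101 + 0.00429·49/0.02080 ≈ 111.11, so AQI = 111.
PM2.5 139.3: bracket 125.5–225.4 → index 201–300; slope 99/99.9, offset 13.8.
AQI = 201 + 99/99.9·13.8 ≈ 214.68 ⇒ 215.
NO₂ 1290.3: bracket 1005.8–1294.5 → index 151–200; slope 49/288.7, offset 284.5.
AQI = 151 + 49/288.7·284.5 ≈ 199.29 ⇒ 199.
SO₂: 270 lies in 186–304, so I_lo=151, I_hi=200, C_lo=186, C_hi=304.
(200−151)/(304−186) × (270−186) + 151 = 49/118 × 84 + 151 ≈ 185.88 → 186.
Sub-indices: PM10→158, O₃→111, PM2.5→215, NO₂→199, SO₂→186. Ranked high→low: 215, 199, 186, 158, 111. Second-highest sub-index = 199.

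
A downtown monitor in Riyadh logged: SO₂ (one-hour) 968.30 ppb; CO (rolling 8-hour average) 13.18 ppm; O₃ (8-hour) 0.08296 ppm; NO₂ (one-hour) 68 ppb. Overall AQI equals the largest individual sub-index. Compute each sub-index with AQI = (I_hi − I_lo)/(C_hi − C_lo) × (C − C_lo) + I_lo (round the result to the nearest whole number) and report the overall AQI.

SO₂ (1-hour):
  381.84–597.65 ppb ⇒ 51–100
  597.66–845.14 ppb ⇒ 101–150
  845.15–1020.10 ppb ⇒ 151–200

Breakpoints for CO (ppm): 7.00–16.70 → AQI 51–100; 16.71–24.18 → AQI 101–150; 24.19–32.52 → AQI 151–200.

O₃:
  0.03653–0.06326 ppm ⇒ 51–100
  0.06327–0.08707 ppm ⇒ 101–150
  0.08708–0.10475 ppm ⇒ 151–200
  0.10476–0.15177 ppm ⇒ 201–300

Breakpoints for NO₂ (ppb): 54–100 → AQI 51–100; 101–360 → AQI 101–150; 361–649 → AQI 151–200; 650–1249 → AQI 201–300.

185

SO₂ 968.30: bracket 845.15–1020.10 → index 151–200; slope 49/174.95, offset 123.15.
AQI = 151 + 49/174.95·123.15 ≈ 185.49 ⇒ 185.
CO: row 7.00–16.70 (AQI 51–100). (100−51)·(13.18−7.00)/(16.70−7.00) + 51 = 49·6.18/9.70 + 51 ≈ 82.22 → 82.
O₃: 0.08296 lies in 0.06327–0.08707, so I_lo=101, I_hi=150, C_lo=0.06327, C_hi=0.08707.
(150−101)/(0.08707−0.06327) × (0.08296−0.06327) + 101 = 49/0.02380 × 0.01969 + 101 ≈ 141.54 → 142.
NO₂: 68 ∈ [54, 100] ↔ index [51, 100].
51 + (68−54)·(100−51)/(100−54) = 51 + 14·49/46 ≈ 65.91, so AQI = 66.
Sub-indices: SO₂→185, CO→82, O₃→142, NO₂→66. Overall AQI = max = 185; dominant pollutant is SO₂.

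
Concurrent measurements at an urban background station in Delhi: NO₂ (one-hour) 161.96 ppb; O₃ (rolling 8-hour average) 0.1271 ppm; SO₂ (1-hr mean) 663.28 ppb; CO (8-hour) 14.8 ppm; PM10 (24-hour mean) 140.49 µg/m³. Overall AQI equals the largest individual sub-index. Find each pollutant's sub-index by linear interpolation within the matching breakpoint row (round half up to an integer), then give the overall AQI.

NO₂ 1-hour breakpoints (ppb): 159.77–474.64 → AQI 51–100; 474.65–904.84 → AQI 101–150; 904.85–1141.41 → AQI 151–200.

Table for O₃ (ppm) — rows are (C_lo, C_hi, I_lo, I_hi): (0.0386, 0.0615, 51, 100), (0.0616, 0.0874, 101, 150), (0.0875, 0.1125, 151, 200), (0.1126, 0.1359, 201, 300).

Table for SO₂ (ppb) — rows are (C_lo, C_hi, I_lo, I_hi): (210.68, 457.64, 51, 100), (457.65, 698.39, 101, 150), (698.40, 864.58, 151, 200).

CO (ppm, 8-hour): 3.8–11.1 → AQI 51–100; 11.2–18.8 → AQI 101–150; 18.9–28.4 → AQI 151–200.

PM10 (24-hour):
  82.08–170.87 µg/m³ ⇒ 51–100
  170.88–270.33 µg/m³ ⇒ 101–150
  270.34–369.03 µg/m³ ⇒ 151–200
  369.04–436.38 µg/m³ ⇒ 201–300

263

NO₂: 161.96 ∈ [159.77, 474.64] ↔ index [51, 100].
51 + (161.96−159.77)·(100−51)/(474.64−159.77) = 51 + 2.19·49/314.87 ≈ 51.34, so AQI = 51.
O₃: 0.1271 lies in 0.1126–0.1359, so I_lo=201, I_hi=300, C_lo=0.1126, C_hi=0.1359.
(300−201)/(0.1359−0.1126) × (0.1271−0.1126) + 201 = 99/0.0233 × 0.0145 + 201 ≈ 262.61 → 263.
SO₂ 663.28: bracket 457.65–698.39 → index 101–150; slope 49/240.74, offset 205.63.
AQI = 101 + 49/240.74·205.63 ≈ 142.85 ⇒ 143.
CO: row 11.2–18.8 (AQI 101–150). (150−101)·(14.8−11.2)/(18.8−11.2) + 101 = 49·3.6/7.6 + 101 ≈ 124.21 → 124.
PM10: 140.49 lies in 82.08–170.87, so I_lo=51, I_hi=100, C_lo=82.08, C_hi=170.87.
(100−51)/(170.87−82.08) × (140.49−82.08) + 51 = 49/88.79 × 58.41 + 51 ≈ 83.23 → 83.
Sub-indices: NO₂→51, O₃→263, SO₂→143, CO→124, PM10→83. Overall AQI = max = 263; dominant pollutant is O₃.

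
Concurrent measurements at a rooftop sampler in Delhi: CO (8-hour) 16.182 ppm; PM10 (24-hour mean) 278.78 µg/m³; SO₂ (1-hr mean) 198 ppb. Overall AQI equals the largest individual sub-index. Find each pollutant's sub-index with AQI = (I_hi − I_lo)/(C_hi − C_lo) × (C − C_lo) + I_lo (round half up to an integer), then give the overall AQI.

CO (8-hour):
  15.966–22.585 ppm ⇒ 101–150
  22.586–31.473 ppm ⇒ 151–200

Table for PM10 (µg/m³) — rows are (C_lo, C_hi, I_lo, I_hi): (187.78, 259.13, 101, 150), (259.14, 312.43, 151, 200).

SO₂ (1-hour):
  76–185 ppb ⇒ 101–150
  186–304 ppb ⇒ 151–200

CO: 16.182 lies in 15.966–22.585, so I_lo=101, I_hi=150, C_lo=15.966, C_hi=22.585.
(150−101)/(22.585−15.966) × (16.182−15.966) + 101 = 49/6.619 × 0.216 + 101 ≈ 102.60 → 103.
PM10: 278.78 ∈ [259.14, 312.43] ↔ index [151, 200].
151 + (278.78−259.14)·(200−151)/(312.43−259.14) = 151 + 19.64·49/53.29 ≈ 169.06, so AQI = 169.
SO₂ 198: bracket 186–304 → index 151–200; slope 49/118, offset 12.
AQI = 151 + 49/118·12 ≈ 155.98 ⇒ 156.
Sub-indices: CO→103, PM10→169, SO₂→156. Overall AQI = max = 169; dominant pollutant is PM10.
AQI 169: Unhealthy.

169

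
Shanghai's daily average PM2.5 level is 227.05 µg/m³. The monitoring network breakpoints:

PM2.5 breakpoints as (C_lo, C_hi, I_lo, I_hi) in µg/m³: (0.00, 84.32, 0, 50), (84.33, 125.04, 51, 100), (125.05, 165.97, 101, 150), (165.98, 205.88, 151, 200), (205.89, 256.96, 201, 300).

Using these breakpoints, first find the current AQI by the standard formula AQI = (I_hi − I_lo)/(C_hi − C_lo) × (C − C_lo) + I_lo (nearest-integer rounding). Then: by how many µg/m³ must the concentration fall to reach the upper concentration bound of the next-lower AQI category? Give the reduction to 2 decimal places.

PM2.5: 227.05 lies in 205.89–256.96, so I_lo=201, I_hi=300, C_lo=205.89, C_hi=256.96.
(300−201)/(256.96−205.89) × (227.05−205.89) + 201 = 99/51.07 × 21.16 + 201 ≈ 242.02 → 242.
Current AQI 242 is in the Very Unhealthy range (201–300). The next-lower category tops out at AQI 200, whose upper concentration bound is 205.88 µg/m³.
Reduction needed = 227.05 − 205.88 = 21.17 µg/m³.

21.17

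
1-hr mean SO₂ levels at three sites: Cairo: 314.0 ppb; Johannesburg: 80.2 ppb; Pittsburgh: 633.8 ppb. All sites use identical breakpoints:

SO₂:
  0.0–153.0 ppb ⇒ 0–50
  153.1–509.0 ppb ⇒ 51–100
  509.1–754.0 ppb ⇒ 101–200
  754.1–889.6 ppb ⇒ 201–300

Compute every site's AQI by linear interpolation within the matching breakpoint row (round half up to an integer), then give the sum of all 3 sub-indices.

Cairo: 314.0 lies in 153.1–509.0, so I_lo=51, I_hi=100, C_lo=153.1, C_hi=509.0.
(100−51)/(509.0−153.1) × (314.0−153.1) + 51 = 49/355.9 × 160.9 + 51 ≈ 73.15 → 73.
Johannesburg: 80.2 lies in 0.0–153.0, so I_lo=0, I_hi=50, C_lo=0.0, C_hi=153.0.
(50−0)/(153.0−0.0) × (80.2−0.0) + 0 = 50/153.0 × 80.2 + 0 ≈ 26.21 → 26.
Pittsburgh: 633.8 lies in 509.1–754.0, so I_lo=101, I_hi=200, C_lo=509.1, C_hi=754.0.
(200−101)/(754.0−509.1) × (633.8−509.1) + 101 = 99/244.9 × 124.7 + 101 ≈ 151.41 → 151.
AQIs: Cairo=73, Johannesburg=26, Pittsburgh=151. Sum = 73 + 26 + 151 = 250.

250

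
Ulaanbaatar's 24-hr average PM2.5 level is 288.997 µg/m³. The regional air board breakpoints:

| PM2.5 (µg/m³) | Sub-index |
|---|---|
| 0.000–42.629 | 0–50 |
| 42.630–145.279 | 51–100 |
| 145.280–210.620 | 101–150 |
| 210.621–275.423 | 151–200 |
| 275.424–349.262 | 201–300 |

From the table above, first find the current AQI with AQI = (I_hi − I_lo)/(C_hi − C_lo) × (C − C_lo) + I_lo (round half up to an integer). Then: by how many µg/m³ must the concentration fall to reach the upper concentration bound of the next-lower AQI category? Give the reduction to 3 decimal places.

13.574

PM2.5: 288.997 lies in 275.424–349.262, so I_lo=201, I_hi=300, C_lo=275.424, C_hi=349.262.
(300−201)/(349.262−275.424) × (288.997−275.424) + 201 = 99/73.838 × 13.573 + 201 ≈ 219.20 → 219.
Current AQI 219 is in the Very Unhealthy range (201–300). The next-lower category tops out at AQI 200, whose upper concentration bound is 275.423 µg/m³.
Reduction needed = 288.997 − 275.423 = 13.574 µg/m³.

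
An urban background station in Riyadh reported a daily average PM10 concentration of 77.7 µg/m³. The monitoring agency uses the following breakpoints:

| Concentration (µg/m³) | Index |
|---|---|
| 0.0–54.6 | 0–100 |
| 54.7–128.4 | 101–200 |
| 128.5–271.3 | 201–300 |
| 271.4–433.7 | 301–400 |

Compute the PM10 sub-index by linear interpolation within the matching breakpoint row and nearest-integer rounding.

PM10: 77.7 ∈ [54.7, 128.4] ↔ index [101, 200].
101 + (77.7−54.7)·(200−101)/(128.4−54.7) = 101 + 23.0·99/73.7 ≈ 131.90, so AQI = 132.

132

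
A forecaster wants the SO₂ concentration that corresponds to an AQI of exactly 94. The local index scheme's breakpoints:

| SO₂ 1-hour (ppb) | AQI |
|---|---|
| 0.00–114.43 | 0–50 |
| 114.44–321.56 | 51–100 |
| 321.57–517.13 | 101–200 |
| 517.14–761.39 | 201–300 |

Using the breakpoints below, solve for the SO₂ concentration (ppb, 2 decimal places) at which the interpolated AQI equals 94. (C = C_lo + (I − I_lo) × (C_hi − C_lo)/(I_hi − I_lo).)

296.20

AQI 94 lies in the 51–100 band, which corresponds to 114.44–321.56 ppb.
C = 114.44 + (94−51)×(321.56−114.44)/(100−51) = 114.44 + 43×207.12/49 ≈ 296.1984 ppb → 296.20 ppb to 2 dp.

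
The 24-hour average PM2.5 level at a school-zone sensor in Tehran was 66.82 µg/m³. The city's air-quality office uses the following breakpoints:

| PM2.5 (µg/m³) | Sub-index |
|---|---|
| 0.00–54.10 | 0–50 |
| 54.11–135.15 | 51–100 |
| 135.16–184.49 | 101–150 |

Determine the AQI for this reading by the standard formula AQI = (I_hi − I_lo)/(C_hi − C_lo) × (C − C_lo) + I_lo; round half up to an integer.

59

PM2.5 66.82: bracket 54.11–135.15 → index 51–100; slope 49/81.04, offset 12.71.
AQI = 51 + 49/81.04·12.71 ≈ 58.68 ⇒ 59.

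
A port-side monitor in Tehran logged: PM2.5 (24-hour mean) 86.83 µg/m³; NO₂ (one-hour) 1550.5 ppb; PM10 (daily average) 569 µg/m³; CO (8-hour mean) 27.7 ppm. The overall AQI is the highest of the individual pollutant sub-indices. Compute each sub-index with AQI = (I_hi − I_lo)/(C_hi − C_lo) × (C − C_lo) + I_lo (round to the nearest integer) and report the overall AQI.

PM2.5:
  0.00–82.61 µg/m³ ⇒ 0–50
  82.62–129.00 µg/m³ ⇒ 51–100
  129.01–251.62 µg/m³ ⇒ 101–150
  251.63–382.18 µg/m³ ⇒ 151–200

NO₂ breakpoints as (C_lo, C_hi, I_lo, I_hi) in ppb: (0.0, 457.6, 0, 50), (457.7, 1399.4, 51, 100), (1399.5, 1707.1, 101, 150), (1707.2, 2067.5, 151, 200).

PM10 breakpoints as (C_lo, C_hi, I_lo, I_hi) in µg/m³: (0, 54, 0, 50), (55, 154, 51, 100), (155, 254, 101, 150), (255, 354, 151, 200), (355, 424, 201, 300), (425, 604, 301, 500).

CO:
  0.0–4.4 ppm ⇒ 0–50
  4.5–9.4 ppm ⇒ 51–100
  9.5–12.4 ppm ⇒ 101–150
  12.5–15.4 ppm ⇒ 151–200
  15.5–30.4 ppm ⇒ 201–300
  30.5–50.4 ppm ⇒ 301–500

PM2.5: 86.83 lies in 82.62–129.00, so I_lo=51, I_hi=100, C_lo=82.62, C_hi=129.00.
(100−51)/(129.00−82.62) × (86.83−82.62) + 51 = 49/46.38 × 4.21 + 51 ≈ 55.45 → 55.
NO₂: 1550.5 ∈ [1399.5, 1707.1] ↔ index [101, 150].
101 + (1550.5−1399.5)·(150−101)/(1707.1−1399.5) = 101 + 151.0·49/307.6 ≈ 125.05, so AQI = 125.
PM10: 569 ∈ [425, 604] ↔ index [301, 500].
301 + (569−425)·(500−301)/(604−425) = 301 + 144·199/179 ≈ 461.09, so AQI = 461.
CO: 27.7 ∈ [15.5, 30.4] ↔ index [201, 300].
201 + (27.7−15.5)·(300−201)/(30.4−15.5) = 201 + 12.2·99/14.9 ≈ 282.06, so AQI = 282.
Sub-indices: PM2.5→55, NO₂→125, PM10→461, CO→282. Overall AQI = max = 461; dominant pollutant is PM10.
AQI 461: Hazardous.

461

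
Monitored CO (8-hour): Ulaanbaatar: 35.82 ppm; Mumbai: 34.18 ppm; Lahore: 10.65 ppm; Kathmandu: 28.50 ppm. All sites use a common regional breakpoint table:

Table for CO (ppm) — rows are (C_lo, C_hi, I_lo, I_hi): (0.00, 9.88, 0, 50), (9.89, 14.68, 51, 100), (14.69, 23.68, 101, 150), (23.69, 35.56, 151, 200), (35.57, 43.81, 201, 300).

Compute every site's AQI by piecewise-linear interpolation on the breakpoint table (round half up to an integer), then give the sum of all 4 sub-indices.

628

Ulaanbaatar: 35.82 ∈ [35.57, 43.81] ↔ index [201, 300].
201 + (35.82−35.57)·(300−201)/(43.81−35.57) = 201 + 0.25·99/8.24 ≈ 204.00, so AQI = 204.
Mumbai: row 23.69–35.56 (AQI 151–200). (200−151)·(34.18−23.69)/(35.56−23.69) + 151 = 49·10.49/11.87 + 151 ≈ 194.30 → 194.
Lahore: 10.65 ∈ [9.89, 14.68] ↔ index [51, 100].
51 + (10.65−9.89)·(100−51)/(14.68−9.89) = 51 + 0.76·49/4.79 ≈ 58.77, so AQI = 59.
Kathmandu: 28.50 lies in 23.69–35.56, so I_lo=151, I_hi=200, C_lo=23.69, C_hi=35.56.
(200−151)/(35.56−23.69) × (28.50−23.69) + 151 = 49/11.87 × 4.81 + 151 ≈ 170.86 → 171.
AQIs: Ulaanbaatar=204, Mumbai=194, Lahore=59, Kathmandu=171. Sum = 204 + 194 + 59 + 171 = 628.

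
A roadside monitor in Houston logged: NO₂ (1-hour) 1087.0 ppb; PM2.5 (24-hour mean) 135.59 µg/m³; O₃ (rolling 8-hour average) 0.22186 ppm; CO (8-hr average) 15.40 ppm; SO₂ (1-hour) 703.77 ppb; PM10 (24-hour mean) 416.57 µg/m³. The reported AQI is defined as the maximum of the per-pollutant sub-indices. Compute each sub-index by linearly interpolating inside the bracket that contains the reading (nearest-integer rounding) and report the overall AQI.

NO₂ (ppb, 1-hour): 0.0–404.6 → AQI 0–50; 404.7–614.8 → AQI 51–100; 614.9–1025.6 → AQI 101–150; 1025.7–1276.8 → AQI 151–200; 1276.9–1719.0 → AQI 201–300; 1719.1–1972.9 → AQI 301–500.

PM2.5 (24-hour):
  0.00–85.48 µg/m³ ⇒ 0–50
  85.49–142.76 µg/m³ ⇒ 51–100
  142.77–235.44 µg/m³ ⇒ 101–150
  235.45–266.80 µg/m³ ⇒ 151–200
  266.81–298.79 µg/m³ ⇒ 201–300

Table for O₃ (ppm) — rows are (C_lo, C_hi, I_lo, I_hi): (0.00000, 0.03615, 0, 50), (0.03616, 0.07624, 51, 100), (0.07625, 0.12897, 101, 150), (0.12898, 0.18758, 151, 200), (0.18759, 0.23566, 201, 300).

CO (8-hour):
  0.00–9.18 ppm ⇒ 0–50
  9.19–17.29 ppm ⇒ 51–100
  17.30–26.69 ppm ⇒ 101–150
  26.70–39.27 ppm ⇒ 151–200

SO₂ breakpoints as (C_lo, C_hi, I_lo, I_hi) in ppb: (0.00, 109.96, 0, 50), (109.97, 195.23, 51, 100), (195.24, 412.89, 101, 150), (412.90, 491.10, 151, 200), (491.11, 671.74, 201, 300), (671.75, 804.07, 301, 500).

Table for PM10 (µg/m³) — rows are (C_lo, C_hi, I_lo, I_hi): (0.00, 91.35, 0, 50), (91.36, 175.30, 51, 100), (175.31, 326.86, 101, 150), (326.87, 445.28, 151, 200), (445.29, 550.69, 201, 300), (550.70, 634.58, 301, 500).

349

NO₂: 1087.0 lies in 1025.7–1276.8, so I_lo=151, I_hi=200, C_lo=1025.7, C_hi=1276.8.
(200−151)/(1276.8−1025.7) × (1087.0−1025.7) + 151 = 49/251.1 × 61.3 + 151 ≈ 162.96 → 163.
PM2.5: 135.59 ∈ [85.49, 142.76] ↔ index [51, 100].
51 + (135.59−85.49)·(100−51)/(142.76−85.49) = 51 + 50.10·49/57.27 ≈ 93.87, so AQI = 94.
O₃: row 0.18759–0.23566 (AQI 201–300). (300−201)·(0.22186−0.18759)/(0.23566−0.18759) + 201 = 99·0.03427/0.04807 + 201 ≈ 271.58 → 272.
CO 15.40: bracket 9.19–17.29 → index 51–100; slope 49/8.10, offset 6.21.
AQI = 51 + 49/8.10·6.21 ≈ 88.57 ⇒ 89.
SO₂ 703.77: bracket 671.75–804.07 → index 301–500; slope 199/132.32, offset 32.02.
AQI = 301 + 199/132.32·32.02 ≈ 349.16 ⇒ 349.
PM10: 416.57 ∈ [326.87, 445.28] ↔ index [151, 200].
151 + (416.57−326.87)·(200−151)/(445.28−326.87) = 151 + 89.70·49/118.41 ≈ 188.12, so AQI = 188.
Sub-indices: NO₂→163, PM2.5→94, O₃→272, CO→89, SO₂→349, PM10→188. Overall AQI = max = 349; dominant pollutant is SO₂.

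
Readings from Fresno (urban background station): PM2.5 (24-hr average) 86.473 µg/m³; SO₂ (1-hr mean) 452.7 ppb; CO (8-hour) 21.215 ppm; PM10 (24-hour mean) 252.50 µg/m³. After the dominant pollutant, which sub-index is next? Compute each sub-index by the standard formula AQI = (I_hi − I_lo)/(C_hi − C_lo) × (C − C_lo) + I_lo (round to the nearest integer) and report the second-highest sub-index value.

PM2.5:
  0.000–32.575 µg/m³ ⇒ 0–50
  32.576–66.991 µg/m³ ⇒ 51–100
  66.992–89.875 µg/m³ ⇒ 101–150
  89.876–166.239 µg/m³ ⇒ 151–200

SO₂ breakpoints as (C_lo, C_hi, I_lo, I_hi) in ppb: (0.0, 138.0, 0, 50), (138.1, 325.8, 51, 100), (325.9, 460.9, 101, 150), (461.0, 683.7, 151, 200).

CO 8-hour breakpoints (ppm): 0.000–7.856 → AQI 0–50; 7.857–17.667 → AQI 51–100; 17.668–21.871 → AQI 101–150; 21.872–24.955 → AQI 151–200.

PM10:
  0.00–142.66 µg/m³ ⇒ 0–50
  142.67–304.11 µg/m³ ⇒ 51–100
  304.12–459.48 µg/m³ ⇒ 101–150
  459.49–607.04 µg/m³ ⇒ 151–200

143

PM2.5: row 66.992–89.875 (AQI 101–150). (150−101)·(86.473−66.992)/(89.875−66.992) + 101 = 49·19.481/22.883 + 101 ≈ 142.72 → 143.
SO₂: 452.7 ∈ [325.9, 460.9] ↔ index [101, 150].
101 + (452.7−325.9)·(150−101)/(460.9−325.9) = 101 + 126.8·49/135.0 ≈ 147.02, so AQI = 147.
CO: row 17.668–21.871 (AQI 101–150). (150−101)·(21.215−17.668)/(21.871−17.668) + 101 = 49·3.547/4.203 + 101 ≈ 142.35 → 142.
PM10: row 142.67–304.11 (AQI 51–100). (100−51)·(252.50−142.67)/(304.11−142.67) + 51 = 49·109.83/161.44 + 51 ≈ 84.34 → 84.
Sub-indices: PM2.5→143, SO₂→147, CO→142, PM10→84. Ranked high→low: 147, 143, 142, 84. Second-highest sub-index = 143.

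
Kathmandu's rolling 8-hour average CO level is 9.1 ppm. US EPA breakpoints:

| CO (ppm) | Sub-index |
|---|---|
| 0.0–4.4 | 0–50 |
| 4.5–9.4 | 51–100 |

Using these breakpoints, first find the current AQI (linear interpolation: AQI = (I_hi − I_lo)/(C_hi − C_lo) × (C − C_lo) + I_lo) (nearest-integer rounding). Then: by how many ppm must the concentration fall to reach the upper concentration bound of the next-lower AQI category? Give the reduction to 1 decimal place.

4.7

CO: row 4.5–9.4 (AQI 51–100). (100−51)·(9.1−4.5)/(9.4−4.5) + 51 = 49·4.6/4.9 + 51 ≈ 97.00 → 97.
Current AQI 97 is in the Moderate range (51–100). The next-lower category tops out at AQI 50, whose upper concentration bound is 4.4 ppm.
Reduction needed = 9.1 − 4.4 = 4.7 ppm.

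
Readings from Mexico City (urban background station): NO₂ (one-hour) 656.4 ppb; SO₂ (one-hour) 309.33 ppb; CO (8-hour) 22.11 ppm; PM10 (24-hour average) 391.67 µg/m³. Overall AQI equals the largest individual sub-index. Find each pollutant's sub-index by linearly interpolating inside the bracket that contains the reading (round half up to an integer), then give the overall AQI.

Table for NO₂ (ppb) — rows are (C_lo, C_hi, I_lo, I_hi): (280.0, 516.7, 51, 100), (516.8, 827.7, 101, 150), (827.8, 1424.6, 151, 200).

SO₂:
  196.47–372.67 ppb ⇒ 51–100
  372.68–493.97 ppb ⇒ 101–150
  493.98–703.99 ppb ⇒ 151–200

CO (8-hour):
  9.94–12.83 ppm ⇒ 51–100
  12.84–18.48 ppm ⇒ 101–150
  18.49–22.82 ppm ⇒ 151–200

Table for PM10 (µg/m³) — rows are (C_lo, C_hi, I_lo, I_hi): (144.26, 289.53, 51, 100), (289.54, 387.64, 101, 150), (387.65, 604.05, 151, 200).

NO₂ 656.4: bracket 516.8–827.7 → index 101–150; slope 49/310.9, offset 139.6.
AQI = 101 + 49/310.9·139.6 ≈ 123.00 ⇒ 123.
SO₂: 309.33 ∈ [196.47, 372.67] ↔ index [51, 100].
51 + (309.33−196.47)·(100−51)/(372.67−196.47) = 51 + 112.86·49/176.20 ≈ 82.39, so AQI = 82.
CO: 22.11 ∈ [18.49, 22.82] ↔ index [151, 200].
151 + (22.11−18.49)·(200−151)/(22.82−18.49) = 151 + 3.62·49/4.33 ≈ 191.97, so AQI = 192.
PM10: 391.67 ∈ [387.65, 604.05] ↔ index [151, 200].
151 + (391.67−387.65)·(200−151)/(604.05−387.65) = 151 + 4.02·49/216.40 ≈ 151.91, so AQI = 152.
Sub-indices: NO₂→123, SO₂→82, CO→192, PM10→152. Overall AQI = max = 192; dominant pollutant is CO.

192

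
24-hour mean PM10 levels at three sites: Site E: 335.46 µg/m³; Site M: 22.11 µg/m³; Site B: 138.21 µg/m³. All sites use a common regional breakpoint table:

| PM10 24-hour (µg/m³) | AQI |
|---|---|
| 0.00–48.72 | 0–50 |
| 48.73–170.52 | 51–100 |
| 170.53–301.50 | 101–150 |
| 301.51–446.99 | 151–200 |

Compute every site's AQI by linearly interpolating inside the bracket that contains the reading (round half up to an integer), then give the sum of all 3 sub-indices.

Site E 335.46: bracket 301.51–446.99 → index 151–200; slope 49/145.48, offset 33.95.
AQI = 151 + 49/145.48·33.95 ≈ 162.43 ⇒ 162.
Site M: row 0.00–48.72 (AQI 0–50). (50−0)·(22.11−0.00)/(48.72−0.00) + 0 = 50·22.11/48.72 + 0 ≈ 22.69 → 23.
Site B: 138.21 ∈ [48.73, 170.52] ↔ index [51, 100].
51 + (138.21−48.73)·(100−51)/(170.52−48.73) = 51 + 89.48·49/121.79 ≈ 87.00, so AQI = 87.
AQIs: Site E=162, Site M=23, Site B=87. Sum = 162 + 23 + 87 = 272.

272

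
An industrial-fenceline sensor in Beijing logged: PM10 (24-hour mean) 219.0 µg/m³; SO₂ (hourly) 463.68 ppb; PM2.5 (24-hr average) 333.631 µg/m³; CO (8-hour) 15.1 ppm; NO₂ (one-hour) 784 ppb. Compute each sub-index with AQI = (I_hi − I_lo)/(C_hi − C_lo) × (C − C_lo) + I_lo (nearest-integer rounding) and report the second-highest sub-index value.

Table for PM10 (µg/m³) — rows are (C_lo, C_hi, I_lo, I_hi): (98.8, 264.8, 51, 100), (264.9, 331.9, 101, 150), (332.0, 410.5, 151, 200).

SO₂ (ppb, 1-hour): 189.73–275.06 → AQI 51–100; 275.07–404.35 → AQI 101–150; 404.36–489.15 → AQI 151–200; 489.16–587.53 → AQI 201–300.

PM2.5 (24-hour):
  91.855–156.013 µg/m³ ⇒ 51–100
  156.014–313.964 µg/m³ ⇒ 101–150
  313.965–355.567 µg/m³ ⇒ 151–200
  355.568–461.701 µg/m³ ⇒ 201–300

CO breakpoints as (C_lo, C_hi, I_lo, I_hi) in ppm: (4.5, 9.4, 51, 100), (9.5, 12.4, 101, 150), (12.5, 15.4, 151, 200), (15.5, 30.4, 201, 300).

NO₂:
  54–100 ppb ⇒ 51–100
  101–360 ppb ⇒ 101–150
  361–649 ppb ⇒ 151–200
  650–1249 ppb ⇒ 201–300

195

PM10: 219.0 lies in 98.8–264.8, so I_lo=51, I_hi=100, C_lo=98.8, C_hi=264.8.
(100−51)/(264.8−98.8) × (219.0−98.8) + 51 = 49/166.0 × 120.2 + 51 ≈ 86.48 → 86.
SO₂: 463.68 lies in 404.36–489.15, so I_lo=151, I_hi=200, C_lo=404.36, C_hi=489.15.
(200−151)/(489.15−404.36) × (463.68−404.36) + 151 = 49/84.79 × 59.32 + 151 ≈ 185.28 → 185.
PM2.5: 333.631 lies in 313.965–355.567, so I_lo=151, I_hi=200, C_lo=313.965, C_hi=355.567.
(200−151)/(355.567−313.965) × (333.631−313.965) + 151 = 49/41.602 × 19.666 + 151 ≈ 174.16 → 174.
CO: row 12.5–15.4 (AQI 151–200). (200−151)·(15.1−12.5)/(15.4−12.5) + 151 = 49·2.6/2.9 + 151 ≈ 194.93 → 195.
NO₂: row 650–1249 (AQI 201–300). (300−201)·(784−650)/(1249−650) + 201 = 99·134/599 + 201 ≈ 223.15 → 223.
Sub-indices: PM10→86, SO₂→185, PM2.5→174, CO→195, NO₂→223. Ranked high→low: 223, 195, 185, 174, 86. Second-highest sub-index = 195.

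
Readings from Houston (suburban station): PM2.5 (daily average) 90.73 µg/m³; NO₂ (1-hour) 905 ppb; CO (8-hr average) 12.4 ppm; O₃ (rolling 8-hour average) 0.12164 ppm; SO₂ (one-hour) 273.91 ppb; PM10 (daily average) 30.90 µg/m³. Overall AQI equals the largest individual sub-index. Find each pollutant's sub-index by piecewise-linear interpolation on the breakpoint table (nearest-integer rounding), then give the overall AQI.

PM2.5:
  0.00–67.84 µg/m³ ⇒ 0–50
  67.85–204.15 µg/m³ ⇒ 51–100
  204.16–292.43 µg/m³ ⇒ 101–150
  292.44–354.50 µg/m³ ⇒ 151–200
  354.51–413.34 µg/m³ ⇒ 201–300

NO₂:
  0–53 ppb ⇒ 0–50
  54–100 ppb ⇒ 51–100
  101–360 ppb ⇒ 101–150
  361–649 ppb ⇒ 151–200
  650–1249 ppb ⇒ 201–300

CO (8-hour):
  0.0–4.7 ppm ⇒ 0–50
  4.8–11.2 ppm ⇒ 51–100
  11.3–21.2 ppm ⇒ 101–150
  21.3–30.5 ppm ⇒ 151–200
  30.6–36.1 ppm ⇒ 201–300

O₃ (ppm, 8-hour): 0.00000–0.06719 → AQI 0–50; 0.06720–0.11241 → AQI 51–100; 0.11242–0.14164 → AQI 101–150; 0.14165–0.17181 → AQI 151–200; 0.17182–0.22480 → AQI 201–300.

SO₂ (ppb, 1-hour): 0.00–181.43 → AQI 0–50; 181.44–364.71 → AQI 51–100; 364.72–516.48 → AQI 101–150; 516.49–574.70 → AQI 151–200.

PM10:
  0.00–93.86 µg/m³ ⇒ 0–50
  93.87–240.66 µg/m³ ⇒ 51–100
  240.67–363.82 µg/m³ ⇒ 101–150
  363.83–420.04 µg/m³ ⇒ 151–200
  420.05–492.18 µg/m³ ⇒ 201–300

243

PM2.5: row 67.85–204.15 (AQI 51–100). (100−51)·(90.73−67.85)/(204.15−67.85) + 51 = 49·22.88/136.30 + 51 ≈ 59.23 → 59.
NO₂ 905: bracket 650–1249 → index 201–300; slope 99/599, offset 255.
AQI = 201 + 99/599·255 ≈ 243.15 ⇒ 243.
CO 12.4: bracket 11.3–21.2 → index 101–150; slope 49/9.9, offset 1.1.
AQI = 101 + 49/9.9·1.1 ≈ 106.44 ⇒ 106.
O₃: 0.12164 lies in 0.11242–0.14164, so I_lo=101, I_hi=150, C_lo=0.11242, C_hi=0.14164.
(150−101)/(0.14164−0.11242) × (0.12164−0.11242) + 101 = 49/0.02922 × 0.00922 + 101 ≈ 116.46 → 116.
SO₂: row 181.44–364.71 (AQI 51–100). (100−51)·(273.91−181.44)/(364.71−181.44) + 51 = 49·92.47/183.27 + 51 ≈ 75.72 → 76.
PM10: row 0.00–93.86 (AQI 0–50). (50−0)·(30.90−0.00)/(93.86−0.00) + 0 = 50·30.90/93.86 + 0 ≈ 16.46 → 16.
Sub-indices: PM2.5→59, NO₂→243, CO→106, O₃→116, SO₂→76, PM10→16. Overall AQI = max = 243; dominant pollutant is NO₂.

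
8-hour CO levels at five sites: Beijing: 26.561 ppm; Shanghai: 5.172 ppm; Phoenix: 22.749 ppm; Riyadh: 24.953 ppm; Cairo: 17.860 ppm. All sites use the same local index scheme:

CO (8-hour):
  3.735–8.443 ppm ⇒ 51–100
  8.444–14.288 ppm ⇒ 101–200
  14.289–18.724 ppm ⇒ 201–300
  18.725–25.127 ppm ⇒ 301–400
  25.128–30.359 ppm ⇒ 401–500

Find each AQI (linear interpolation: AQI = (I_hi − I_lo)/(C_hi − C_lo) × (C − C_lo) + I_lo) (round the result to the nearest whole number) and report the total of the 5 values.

Beijing 26.561: bracket 25.128–30.359 → index 401–500; slope 99/5.231, offset 1.433.
AQI = 401 + 99/5.231·1.433 ≈ 428.12 ⇒ 428.
Shanghai 5.172: bracket 3.735–8.443 → index 51–100; slope 49/4.708, offset 1.437.
AQI = 51 + 49/4.708·1.437 ≈ 65.96 ⇒ 66.
Phoenix: 22.749 lies in 18.725–25.127, so I_lo=301, I_hi=400, C_lo=18.725, C_hi=25.127.
(400−301)/(25.127−18.725) × (22.749−18.725) + 301 = 99/6.402 × 4.024 + 301 ≈ 363.23 → 363.
Riyadh: row 18.725–25.127 (AQI 301–400). (400−301)·(24.953−18.725)/(25.127−18.725) + 301 = 99·6.228/6.402 + 301 ≈ 397.31 → 397.
Cairo 17.860: bracket 14.289–18.724 → index 201–300; slope 99/4.435, offset 3.571.
AQI = 201 + 99/4.435·3.571 ≈ 280.71 ⇒ 281.
AQIs: Beijing=428, Shanghai=66, Phoenix=363, Riyadh=397, Cairo=281. Sum = 428 + 66 + 363 + 397 + 281 = 1535.

1535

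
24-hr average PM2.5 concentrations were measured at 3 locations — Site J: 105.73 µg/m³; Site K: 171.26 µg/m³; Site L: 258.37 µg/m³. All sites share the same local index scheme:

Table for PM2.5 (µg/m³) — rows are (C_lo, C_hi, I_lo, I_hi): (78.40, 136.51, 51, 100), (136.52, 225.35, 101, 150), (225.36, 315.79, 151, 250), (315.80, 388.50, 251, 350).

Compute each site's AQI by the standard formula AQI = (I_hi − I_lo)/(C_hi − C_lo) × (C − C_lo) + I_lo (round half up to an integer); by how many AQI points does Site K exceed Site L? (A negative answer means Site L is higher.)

-67

Site J: 105.73 lies in 78.40–136.51, so I_lo=51, I_hi=100, C_lo=78.40, C_hi=136.51.
(100−51)/(136.51−78.40) × (105.73−78.40) + 51 = 49/58.11 × 27.33 + 51 ≈ 74.05 → 74.
Site K: 171.26 ∈ [136.52, 225.35] ↔ index [101, 150].
101 + (171.26−136.52)·(150−101)/(225.35−136.52) = 101 + 34.74·49/88.83 ≈ 120.16, so AQI = 120.
Site L: 258.37 ∈ [225.36, 315.79] ↔ index [151, 250].
151 + (258.37−225.36)·(250−151)/(315.79−225.36) = 151 + 33.01·99/90.43 ≈ 187.14, so AQI = 187.
AQIs: Site J=74, Site K=120, Site L=187. Site K (120) − Site L (187) = -67.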